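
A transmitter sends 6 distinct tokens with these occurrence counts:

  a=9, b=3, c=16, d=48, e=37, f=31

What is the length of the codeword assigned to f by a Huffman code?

2

Repeatedly merge the two smallest:
b(3) + a(9) → 12
12 + c(16) → 28
28 + f(31) → 59
e(37) + d(48) → 85
59 + 85 → 144
f sits 2 levels below the root, so its codeword is 2 bits.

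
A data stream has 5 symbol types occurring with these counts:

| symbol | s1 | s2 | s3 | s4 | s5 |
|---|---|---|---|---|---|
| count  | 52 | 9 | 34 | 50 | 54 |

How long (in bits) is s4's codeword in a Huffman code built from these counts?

Repeatedly merge the two smallest:
combine s2(9), s3(34) → 43
combine 43, s4(50) → 93
combine s1(52), s5(54) → 106
combine 93, 106 → 199
The subtree containing s4 is merged 2 times, so code length = 2.

2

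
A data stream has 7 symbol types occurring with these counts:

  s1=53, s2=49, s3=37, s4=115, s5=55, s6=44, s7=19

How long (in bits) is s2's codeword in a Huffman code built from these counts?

3

Huffman merges, smallest pair first:
combine s7(19), s3(37) → 56
combine s6(44), s2(49) → 93
combine s1(53), s5(55) → 108
combine 56, 93 → 149
combine 108, s4(115) → 223
combine 149, 223 → 372
The subtree containing s2 is merged 3 times, so code length = 3.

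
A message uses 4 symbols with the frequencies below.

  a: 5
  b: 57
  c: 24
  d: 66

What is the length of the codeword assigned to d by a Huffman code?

1

Build the tree from the bottom:
merge a(5) and c(24): 29
merge 29 and b(57): 86
merge d(66) and 86: 152
d is merged only at the final step, so code length = 1.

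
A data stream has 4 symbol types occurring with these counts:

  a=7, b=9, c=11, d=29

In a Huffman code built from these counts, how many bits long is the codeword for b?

Build the tree from the bottom:
combine a(7), b(9) → 16
combine c(11), 16 → 27
combine 27, d(29) → 56
The subtree containing b is merged 3 times, so code length = 3.

3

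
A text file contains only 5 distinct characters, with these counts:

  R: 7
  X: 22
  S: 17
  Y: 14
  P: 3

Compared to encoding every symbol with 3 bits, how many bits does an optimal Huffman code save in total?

53

Fixed-length: 3 bits × 63 symbols = 189 bits.
Huffman merges:
P(3) + R(7) → 10
10 + Y(14) → 24
S(17) + X(22) → 39
24 + 39 → 63
Huffman total = 10 + 24 + 39 + 63 = 136 bits.
Saving = 189 − 136 = 53 bits.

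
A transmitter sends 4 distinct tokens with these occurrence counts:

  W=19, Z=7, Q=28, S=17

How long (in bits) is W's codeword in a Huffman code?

Repeatedly merge the two smallest:
combine Z(7), S(17) → 24
combine W(19), 24 → 43
combine Q(28), 43 → 71
W sits 2 levels below the root, so its codeword is 2 bits.

2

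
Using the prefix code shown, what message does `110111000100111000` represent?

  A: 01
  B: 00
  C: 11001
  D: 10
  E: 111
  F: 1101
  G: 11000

FGDAG

Read left to right; each codeword is recognised as soon as it completes (prefix code):
  1101→F | 11000→G | 10→D | 01→A | 11000→G
Decoded message: FGDAG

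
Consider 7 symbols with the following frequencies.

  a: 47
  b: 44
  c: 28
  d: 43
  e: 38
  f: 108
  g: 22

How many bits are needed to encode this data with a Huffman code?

882

Merge the two smallest weights repeatedly:
g(22) + c(28) → 50
e(38) + d(43) → 81
b(44) + a(47) → 91
50 + 81 → 131
91 + f(108) → 199
131 + 199 → 330
Each symbol's bit-cost is frequency × depth; summing gives 882 bits (equivalently 50 + 81 + 91 + 131 + 199 + 330).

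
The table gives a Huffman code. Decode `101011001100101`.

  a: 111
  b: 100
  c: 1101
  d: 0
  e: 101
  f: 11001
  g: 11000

Read left to right; each codeword is recognised as soon as it completes (prefix code):
  101→e | 0→d | 11001→f | 100→b | 101→e
Decoded message: edfbe

edfbe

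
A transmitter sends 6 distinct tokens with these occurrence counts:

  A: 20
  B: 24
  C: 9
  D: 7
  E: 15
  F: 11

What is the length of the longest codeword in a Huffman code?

Merge the two lowest-weight nodes at each step:
combine D(7), C(9) → 16
combine F(11), E(15) → 26
combine 16, A(20) → 36
combine B(24), 26 → 50
combine 36, 50 → 86
Maximum depth reached is 3.

3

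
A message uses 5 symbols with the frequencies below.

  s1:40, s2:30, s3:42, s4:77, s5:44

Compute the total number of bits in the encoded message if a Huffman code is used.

Merge the two smallest weights repeatedly:
combine s2(30), s1(40) → 70
combine s3(42), s5(44) → 86
combine 70, s4(77) → 147
combine 86, 147 → 233
Each symbol's bit-cost is frequency × depth; summing gives 536 bits (equivalently 70 + 86 + 147 + 233).

536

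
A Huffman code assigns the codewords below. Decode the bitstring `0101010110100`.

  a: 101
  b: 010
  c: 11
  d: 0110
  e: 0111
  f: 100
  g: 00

badf

Read left to right; each codeword is recognised as soon as it completes (prefix code):
  010→b | 101→a | 0110→d | 100→f
Decoded message: badf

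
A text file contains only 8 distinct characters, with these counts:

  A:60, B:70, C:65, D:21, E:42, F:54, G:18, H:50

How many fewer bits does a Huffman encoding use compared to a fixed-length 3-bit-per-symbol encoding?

31

Fixed-length: 3 bits × 380 symbols = 1140 bits.
Huffman merges:
G(18) + D(21) → 39
39 + E(42) → 81
H(50) + F(54) → 104
A(60) + C(65) → 125
B(70) + 81 → 151
104 + 125 → 229
151 + 229 → 380
Huffman total = 39 + 81 + 104 + 125 + 151 + 229 + 380 = 1109 bits.
Saving = 1140 − 1109 = 31 bits.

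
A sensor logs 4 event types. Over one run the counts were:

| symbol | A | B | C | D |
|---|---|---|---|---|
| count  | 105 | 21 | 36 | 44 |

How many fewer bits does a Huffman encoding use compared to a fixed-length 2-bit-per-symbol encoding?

48

Fixed-length: 2 bits × 206 symbols = 412 bits.
Huffman merges:
merge B(21) and C(36): 57
merge D(44) and 57: 101
merge 101 and A(105): 206
Huffman total = 57 + 101 + 206 = 364 bits.
Saving = 412 − 364 = 48 bits.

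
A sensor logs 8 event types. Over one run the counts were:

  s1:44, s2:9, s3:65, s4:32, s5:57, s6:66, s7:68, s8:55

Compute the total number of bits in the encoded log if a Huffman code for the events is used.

1161

Merge the two smallest weights repeatedly:
s2(9) + s4(32) → 41
41 + s1(44) → 85
s8(55) + s5(57) → 112
s3(65) + s6(66) → 131
s7(68) + 85 → 153
112 + 131 → 243
153 + 243 → 396
Total encoded bits = sum of merged weights = 41 + 85 + 112 + 131 + 153 + 243 + 396 = 1161.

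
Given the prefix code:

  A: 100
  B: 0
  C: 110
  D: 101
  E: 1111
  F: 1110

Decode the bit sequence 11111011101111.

EDCE

Read left to right; each codeword is recognised as soon as it completes (prefix code):
  1111→E | 101→D | 110→C | 1111→E
Decoded message: EDCE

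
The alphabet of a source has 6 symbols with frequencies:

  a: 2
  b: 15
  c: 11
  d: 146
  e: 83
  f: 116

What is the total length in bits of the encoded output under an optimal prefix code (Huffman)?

752

Build the Huffman tree bottom-up:
a(2) + c(11) → 13
13 + b(15) → 28
28 + e(83) → 111
111 + f(116) → 227
d(146) + 227 → 373
The encoded length is the sum of every internal node's weight: 13 + 28 + 111 + 227 + 373 = 752 bits.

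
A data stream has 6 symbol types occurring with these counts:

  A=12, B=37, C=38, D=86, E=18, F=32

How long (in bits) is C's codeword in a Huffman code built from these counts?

3

Huffman merges, smallest pair first:
combine A(12), E(18) → 30
combine 30, F(32) → 62
combine B(37), C(38) → 75
combine 62, 75 → 137
combine D(86), 137 → 223
C's leaf is at depth 3, giving a 3-bit codeword.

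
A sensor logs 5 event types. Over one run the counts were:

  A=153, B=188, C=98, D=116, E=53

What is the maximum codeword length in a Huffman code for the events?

3

Merge the two lowest-weight nodes at each step:
combine E(53), C(98) → 151
combine D(116), 151 → 267
combine A(153), B(188) → 341
combine 267, 341 → 608
The rarest symbols sit at the bottom; the longest codeword is 3 bits.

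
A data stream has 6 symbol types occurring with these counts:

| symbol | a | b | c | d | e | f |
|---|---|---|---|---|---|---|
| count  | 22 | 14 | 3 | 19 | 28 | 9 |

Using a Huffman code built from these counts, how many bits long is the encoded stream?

Build the Huffman tree bottom-up:
combine c(3), f(9) → 12
combine 12, b(14) → 26
combine d(19), a(22) → 41
combine 26, e(28) → 54
combine 41, 54 → 95
The encoded length is the sum of every internal node's weight: 12 + 26 + 41 + 54 + 95 = 228 bits.

228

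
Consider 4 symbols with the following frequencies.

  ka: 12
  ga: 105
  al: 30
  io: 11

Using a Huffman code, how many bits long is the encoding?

Build the Huffman tree bottom-up:
io(11) + ka(12) → 23
23 + al(30) → 53
53 + ga(105) → 158
The encoded length is the sum of every internal node's weight: 23 + 53 + 158 = 234 bits.

234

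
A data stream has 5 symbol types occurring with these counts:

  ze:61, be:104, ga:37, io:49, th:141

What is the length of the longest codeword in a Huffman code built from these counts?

Merge the two lowest-weight nodes at each step:
ga(37) + io(49) → 86
ze(61) + 86 → 147
be(104) + th(141) → 245
147 + 245 → 392
Maximum depth reached is 3.

3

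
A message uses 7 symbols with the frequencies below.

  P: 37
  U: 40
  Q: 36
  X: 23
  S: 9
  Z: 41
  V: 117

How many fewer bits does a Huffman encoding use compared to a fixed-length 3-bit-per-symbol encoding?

134

Fixed-length: 3 bits × 303 symbols = 909 bits.
Huffman merges:
combine S(9), X(23) → 32
combine 32, Q(36) → 68
combine P(37), U(40) → 77
combine Z(41), 68 → 109
combine 77, 109 → 186
combine V(117), 186 → 303
Huffman total = 32 + 68 + 77 + 109 + 186 + 303 = 775 bits.
Saving = 909 − 775 = 134 bits.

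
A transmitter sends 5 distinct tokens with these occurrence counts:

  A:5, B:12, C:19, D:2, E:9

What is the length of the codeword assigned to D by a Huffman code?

4

Build the tree from the bottom:
D(2) + A(5) → 7
7 + E(9) → 16
B(12) + 16 → 28
C(19) + 28 → 47
D sits 4 levels below the root, so its codeword is 4 bits.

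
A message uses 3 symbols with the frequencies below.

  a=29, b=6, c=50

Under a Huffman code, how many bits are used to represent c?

Repeatedly merge the two smallest:
merge b(6) and a(29): 35
merge 35 and c(50): 85
c is a child of the root — depth 1, so its codeword is a single bit.

1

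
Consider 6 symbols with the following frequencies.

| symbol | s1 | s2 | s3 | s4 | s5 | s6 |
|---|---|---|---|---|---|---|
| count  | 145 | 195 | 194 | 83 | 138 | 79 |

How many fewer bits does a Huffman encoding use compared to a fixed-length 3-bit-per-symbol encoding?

389

Fixed-length: 3 bits × 834 symbols = 2502 bits.
Huffman merges:
merge s6(79) and s4(83): 162
merge s5(138) and s1(145): 283
merge 162 and s3(194): 356
merge s2(195) and 283: 478
merge 356 and 478: 834
Huffman total = 162 + 283 + 356 + 478 + 834 = 2113 bits.
Saving = 2502 − 2113 = 389 bits.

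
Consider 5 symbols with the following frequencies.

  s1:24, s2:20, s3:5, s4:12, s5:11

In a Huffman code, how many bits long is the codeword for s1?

Huffman merges, smallest pair first:
s3(5) + s5(11) → 16
s4(12) + 16 → 28
s2(20) + s1(24) → 44
28 + 44 → 72
s1's leaf is at depth 2, giving a 2-bit codeword.

2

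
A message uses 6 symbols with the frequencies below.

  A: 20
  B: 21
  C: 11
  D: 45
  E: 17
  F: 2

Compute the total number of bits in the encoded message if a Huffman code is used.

271

Merge the two smallest weights repeatedly:
combine F(2), C(11) → 13
combine 13, E(17) → 30
combine A(20), B(21) → 41
combine 30, 41 → 71
combine D(45), 71 → 116
Each symbol's bit-cost is frequency × depth; summing gives 271 bits (equivalently 13 + 30 + 41 + 71 + 116).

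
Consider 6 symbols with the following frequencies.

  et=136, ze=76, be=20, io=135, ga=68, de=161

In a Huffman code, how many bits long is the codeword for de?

Build the tree from the bottom:
be(20) + ga(68) → 88
ze(76) + 88 → 164
io(135) + et(136) → 271
de(161) + 164 → 325
271 + 325 → 596
de's leaf is at depth 2, giving a 2-bit codeword.

2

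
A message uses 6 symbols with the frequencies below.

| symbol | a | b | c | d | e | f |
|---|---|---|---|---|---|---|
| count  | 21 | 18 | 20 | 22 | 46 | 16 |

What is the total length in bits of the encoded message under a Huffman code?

361

Greedily combine the two least-frequent nodes:
f(16) + b(18) → 34
c(20) + a(21) → 41
d(22) + 34 → 56
41 + e(46) → 87
56 + 87 → 143
Total encoded bits = sum of merged weights = 34 + 41 + 56 + 87 + 143 = 361.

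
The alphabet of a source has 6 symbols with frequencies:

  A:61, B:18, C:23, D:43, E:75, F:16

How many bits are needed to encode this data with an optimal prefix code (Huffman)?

563

Greedily combine the two least-frequent nodes:
combine F(16), B(18) → 34
combine C(23), 34 → 57
combine D(43), 57 → 100
combine A(61), E(75) → 136
combine 100, 136 → 236
Total encoded bits = sum of merged weights = 34 + 57 + 100 + 136 + 236 = 563.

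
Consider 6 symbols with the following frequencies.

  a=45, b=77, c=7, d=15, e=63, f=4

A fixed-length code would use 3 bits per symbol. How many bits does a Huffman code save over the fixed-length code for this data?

180

Fixed-length: 3 bits × 211 symbols = 633 bits.
Huffman merges:
f(4) + c(7) → 11
11 + d(15) → 26
26 + a(45) → 71
e(63) + 71 → 134
b(77) + 134 → 211
Huffman total = 11 + 26 + 71 + 134 + 211 = 453 bits.
Saving = 633 − 453 = 180 bits.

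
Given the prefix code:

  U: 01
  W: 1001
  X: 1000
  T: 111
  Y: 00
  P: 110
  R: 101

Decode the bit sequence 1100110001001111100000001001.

Read left to right; each codeword is recognised as soon as it completes (prefix code):
  110→P | 01→U | 1000→X | 1001→W | 111→T | 1000→X | 00→Y | 00→Y | 1001→W
Decoded message: PUXWTXYYW

PUXWTXYYW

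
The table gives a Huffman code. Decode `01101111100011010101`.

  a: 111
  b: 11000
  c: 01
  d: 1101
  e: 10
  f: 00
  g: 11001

Read left to right; each codeword is recognised as soon as it completes (prefix code):
  01→c | 10→e | 111→a | 11000→b | 1101→d | 01→c | 01→c
Decoded message: ceabdcc

ceabdcc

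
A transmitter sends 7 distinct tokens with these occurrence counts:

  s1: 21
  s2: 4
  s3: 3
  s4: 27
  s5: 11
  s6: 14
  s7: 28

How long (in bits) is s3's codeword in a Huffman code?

Huffman merges, smallest pair first:
combine s3(3), s2(4) → 7
combine 7, s5(11) → 18
combine s6(14), 18 → 32
combine s1(21), s4(27) → 48
combine s7(28), 32 → 60
combine 48, 60 → 108
s3's leaf is at depth 5, giving a 5-bit codeword.

5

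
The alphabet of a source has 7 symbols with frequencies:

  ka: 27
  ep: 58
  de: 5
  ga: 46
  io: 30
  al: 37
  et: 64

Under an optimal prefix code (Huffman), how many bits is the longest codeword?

Merge the two lowest-weight nodes at each step:
merge de(5) and ka(27): 32
merge io(30) and 32: 62
merge al(37) and ga(46): 83
merge ep(58) and 62: 120
merge et(64) and 83: 147
merge 120 and 147: 267
The rarest symbols sit at the bottom; the longest codeword is 4 bits.

4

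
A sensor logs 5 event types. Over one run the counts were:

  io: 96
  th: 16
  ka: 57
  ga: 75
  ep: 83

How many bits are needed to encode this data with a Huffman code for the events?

Greedily combine the two least-frequent nodes:
merge th(16) and ka(57): 73
merge 73 and ga(75): 148
merge ep(83) and io(96): 179
merge 148 and 179: 327
Total encoded bits = sum of merged weights = 73 + 148 + 179 + 327 = 727.

727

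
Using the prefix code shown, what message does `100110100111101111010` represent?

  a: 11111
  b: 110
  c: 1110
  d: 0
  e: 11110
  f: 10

fdbfdeef

Read left to right; each codeword is recognised as soon as it completes (prefix code):
  10→f | 0→d | 110→b | 10→f | 0→d | 11110→e | 11110→e | 10→f
Decoded message: fdbfdeef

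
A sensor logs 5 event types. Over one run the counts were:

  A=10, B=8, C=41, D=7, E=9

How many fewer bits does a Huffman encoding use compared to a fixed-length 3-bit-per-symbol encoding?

82

Fixed-length: 3 bits × 75 symbols = 225 bits.
Huffman merges:
merge D(7) and B(8): 15
merge E(9) and A(10): 19
merge 15 and 19: 34
merge 34 and C(41): 75
Huffman total = 15 + 19 + 34 + 75 = 143 bits.
Saving = 225 − 143 = 82 bits.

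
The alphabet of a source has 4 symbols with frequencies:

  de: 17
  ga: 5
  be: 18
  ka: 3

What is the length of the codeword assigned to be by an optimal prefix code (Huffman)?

Huffman merges, smallest pair first:
merge ka(3) and ga(5): 8
merge 8 and de(17): 25
merge be(18) and 25: 43
be sits one level below the root: a 1-bit codeword.

1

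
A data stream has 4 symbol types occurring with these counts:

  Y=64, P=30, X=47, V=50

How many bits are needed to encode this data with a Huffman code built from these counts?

382

Build the Huffman tree bottom-up:
merge P(30) and X(47): 77
merge V(50) and Y(64): 114
merge 77 and 114: 191
The encoded length is the sum of every internal node's weight: 77 + 114 + 191 = 382 bits.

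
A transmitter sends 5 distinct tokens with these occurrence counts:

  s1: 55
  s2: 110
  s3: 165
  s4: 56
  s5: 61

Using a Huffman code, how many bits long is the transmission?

Merge the two smallest weights repeatedly:
merge s1(55) and s4(56): 111
merge s5(61) and s2(110): 171
merge 111 and s3(165): 276
merge 171 and 276: 447
Total encoded bits = sum of merged weights = 111 + 171 + 276 + 447 = 1005.

1005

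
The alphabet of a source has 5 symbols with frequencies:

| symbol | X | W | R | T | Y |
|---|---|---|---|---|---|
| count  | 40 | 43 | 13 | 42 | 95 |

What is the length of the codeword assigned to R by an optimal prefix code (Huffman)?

Build the tree from the bottom:
merge R(13) and X(40): 53
merge T(42) and W(43): 85
merge 53 and 85: 138
merge Y(95) and 138: 233
R sits 3 levels below the root, so its codeword is 3 bits.

3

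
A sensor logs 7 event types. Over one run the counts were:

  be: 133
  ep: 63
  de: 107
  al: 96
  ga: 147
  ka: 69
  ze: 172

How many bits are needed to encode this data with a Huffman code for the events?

Build the Huffman tree bottom-up:
merge ep(63) and ka(69): 132
merge al(96) and de(107): 203
merge 132 and be(133): 265
merge ga(147) and ze(172): 319
merge 203 and 265: 468
merge 319 and 468: 787
Each symbol's bit-cost is frequency × depth; summing gives 2174 bits (equivalently 132 + 203 + 265 + 319 + 468 + 787).

2174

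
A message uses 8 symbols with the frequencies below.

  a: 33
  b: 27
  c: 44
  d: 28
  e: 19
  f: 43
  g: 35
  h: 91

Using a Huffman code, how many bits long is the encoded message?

915

Build the Huffman tree bottom-up:
combine e(19), b(27) → 46
combine d(28), a(33) → 61
combine g(35), f(43) → 78
combine c(44), 46 → 90
combine 61, 78 → 139
combine 90, h(91) → 181
combine 139, 181 → 320
Total encoded bits = sum of merged weights = 46 + 61 + 78 + 90 + 139 + 181 + 320 = 915.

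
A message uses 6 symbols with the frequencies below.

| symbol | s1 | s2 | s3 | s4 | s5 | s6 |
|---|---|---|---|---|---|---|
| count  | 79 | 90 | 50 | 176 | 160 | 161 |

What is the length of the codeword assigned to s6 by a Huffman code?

2

Build the tree from the bottom:
s3(50) + s1(79) → 129
s2(90) + 129 → 219
s5(160) + s6(161) → 321
s4(176) + 219 → 395
321 + 395 → 716
s6's leaf is at depth 2, giving a 2-bit codeword.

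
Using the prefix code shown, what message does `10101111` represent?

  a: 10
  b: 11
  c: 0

Read left to right; each codeword is recognised as soon as it completes (prefix code):
  10→a | 10→a | 11→b | 11→b
Decoded message: aabb

aabb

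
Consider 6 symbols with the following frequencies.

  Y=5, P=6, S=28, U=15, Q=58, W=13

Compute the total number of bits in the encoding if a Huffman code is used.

266

Greedily combine the two least-frequent nodes:
Y(5) + P(6) → 11
11 + W(13) → 24
U(15) + 24 → 39
S(28) + 39 → 67
Q(58) + 67 → 125
Each symbol's bit-cost is frequency × depth; summing gives 266 bits (equivalently 11 + 24 + 39 + 67 + 125).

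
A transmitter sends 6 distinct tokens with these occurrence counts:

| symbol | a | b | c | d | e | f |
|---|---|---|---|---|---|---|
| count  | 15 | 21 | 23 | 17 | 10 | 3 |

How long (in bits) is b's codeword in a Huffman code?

2

Repeatedly merge the two smallest:
f(3) + e(10) → 13
13 + a(15) → 28
d(17) + b(21) → 38
c(23) + 28 → 51
38 + 51 → 89
b sits 2 levels below the root, so its codeword is 2 bits.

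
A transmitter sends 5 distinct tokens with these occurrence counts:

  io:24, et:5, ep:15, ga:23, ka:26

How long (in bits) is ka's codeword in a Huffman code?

Build the tree from the bottom:
combine et(5), ep(15) → 20
combine 20, ga(23) → 43
combine io(24), ka(26) → 50
combine 43, 50 → 93
The subtree containing ka is merged 2 times, so code length = 2.

2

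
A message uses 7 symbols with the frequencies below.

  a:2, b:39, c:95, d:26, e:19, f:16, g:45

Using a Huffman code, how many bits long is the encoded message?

Greedily combine the two least-frequent nodes:
a(2) + f(16) → 18
18 + e(19) → 37
d(26) + 37 → 63
b(39) + g(45) → 84
63 + 84 → 147
c(95) + 147 → 242
The encoded length is the sum of every internal node's weight: 18 + 37 + 63 + 84 + 147 + 242 = 591 bits.

591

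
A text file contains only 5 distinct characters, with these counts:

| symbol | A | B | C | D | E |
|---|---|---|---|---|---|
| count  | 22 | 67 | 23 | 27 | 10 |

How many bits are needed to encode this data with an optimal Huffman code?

Greedily combine the two least-frequent nodes:
merge E(10) and A(22): 32
merge C(23) and D(27): 50
merge 32 and 50: 82
merge B(67) and 82: 149
Each symbol's bit-cost is frequency × depth; summing gives 313 bits (equivalently 32 + 50 + 82 + 149).

313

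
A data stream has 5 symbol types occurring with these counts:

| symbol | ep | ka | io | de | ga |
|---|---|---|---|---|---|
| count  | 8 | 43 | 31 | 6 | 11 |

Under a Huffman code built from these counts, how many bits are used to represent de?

4

Huffman merges, smallest pair first:
combine de(6), ep(8) → 14
combine ga(11), 14 → 25
combine 25, io(31) → 56
combine ka(43), 56 → 99
de's leaf is at depth 4, giving a 4-bit codeword.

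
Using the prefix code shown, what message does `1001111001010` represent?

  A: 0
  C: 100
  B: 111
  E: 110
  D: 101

CBCDA

Read left to right; each codeword is recognised as soon as it completes (prefix code):
  100→C | 111→B | 100→C | 101→D | 0→A
Decoded message: CBCDA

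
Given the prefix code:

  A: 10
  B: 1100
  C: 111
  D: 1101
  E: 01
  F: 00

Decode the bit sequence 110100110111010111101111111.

DFDDECECC

Read left to right; each codeword is recognised as soon as it completes (prefix code):
  1101→D | 00→F | 1101→D | 1101→D | 01→E | 111→C | 01→E | 111→C | 111→C
Decoded message: DFDDECECC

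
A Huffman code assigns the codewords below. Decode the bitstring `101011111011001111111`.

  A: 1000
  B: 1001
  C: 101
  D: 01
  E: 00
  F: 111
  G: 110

CDFCBFF

Read left to right; each codeword is recognised as soon as it completes (prefix code):
  101→C | 01→D | 111→F | 101→C | 1001→B | 111→F | 111→F
Decoded message: CDFCBFF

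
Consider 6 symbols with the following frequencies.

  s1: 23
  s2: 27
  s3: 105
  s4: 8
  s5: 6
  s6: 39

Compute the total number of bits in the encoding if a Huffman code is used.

Greedily combine the two least-frequent nodes:
s5(6) + s4(8) → 14
14 + s1(23) → 37
s2(27) + 37 → 64
s6(39) + 64 → 103
103 + s3(105) → 208
The encoded length is the sum of every internal node's weight: 14 + 37 + 64 + 103 + 208 = 426 bits.

426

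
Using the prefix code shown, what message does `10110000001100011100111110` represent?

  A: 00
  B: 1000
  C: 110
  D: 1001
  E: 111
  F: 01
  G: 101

GBAFBEAEC

Read left to right; each codeword is recognised as soon as it completes (prefix code):
  101→G | 1000→B | 00→A | 01→F | 1000→B | 111→E | 00→A | 111→E | 110→C
Decoded message: GBAFBEAEC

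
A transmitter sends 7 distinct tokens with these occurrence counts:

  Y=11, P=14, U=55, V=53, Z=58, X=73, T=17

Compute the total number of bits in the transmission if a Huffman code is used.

724

Greedily combine the two least-frequent nodes:
Y(11) + P(14) → 25
T(17) + 25 → 42
42 + V(53) → 95
U(55) + Z(58) → 113
X(73) + 95 → 168
113 + 168 → 281
The encoded length is the sum of every internal node's weight: 25 + 42 + 95 + 113 + 168 + 281 = 724 bits.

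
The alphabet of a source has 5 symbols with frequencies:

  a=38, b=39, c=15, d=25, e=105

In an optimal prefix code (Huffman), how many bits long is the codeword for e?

1

Repeatedly merge the two smallest:
merge c(15) and d(25): 40
merge a(38) and b(39): 77
merge 40 and 77: 117
merge e(105) and 117: 222
e is a child of the root — depth 1, so its codeword is a single bit.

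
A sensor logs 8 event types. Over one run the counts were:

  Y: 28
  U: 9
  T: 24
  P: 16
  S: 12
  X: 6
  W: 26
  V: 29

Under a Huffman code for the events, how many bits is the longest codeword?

Merge the two lowest-weight nodes at each step:
merge X(6) and U(9): 15
merge S(12) and 15: 27
merge P(16) and T(24): 40
merge W(26) and 27: 53
merge Y(28) and V(29): 57
merge 40 and 53: 93
merge 57 and 93: 150
Maximum depth reached is 5.

5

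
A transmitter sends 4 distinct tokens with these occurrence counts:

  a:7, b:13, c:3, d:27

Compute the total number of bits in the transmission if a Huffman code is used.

Greedily combine the two least-frequent nodes:
combine c(3), a(7) → 10
combine 10, b(13) → 23
combine 23, d(27) → 50
The encoded length is the sum of every internal node's weight: 10 + 23 + 50 = 83 bits.

83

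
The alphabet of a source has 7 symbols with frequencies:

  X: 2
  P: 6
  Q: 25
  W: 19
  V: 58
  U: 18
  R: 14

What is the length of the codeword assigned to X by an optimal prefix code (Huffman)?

5

Repeatedly merge the two smallest:
X(2) + P(6) → 8
8 + R(14) → 22
U(18) + W(19) → 37
22 + Q(25) → 47
37 + 47 → 84
V(58) + 84 → 142
The subtree containing X is merged 5 times, so code length = 5.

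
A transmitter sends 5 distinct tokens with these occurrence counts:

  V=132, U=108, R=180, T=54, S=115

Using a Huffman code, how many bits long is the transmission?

Merge the two smallest weights repeatedly:
T(54) + U(108) → 162
S(115) + V(132) → 247
162 + R(180) → 342
247 + 342 → 589
The encoded length is the sum of every internal node's weight: 162 + 247 + 342 + 589 = 1340 bits.

1340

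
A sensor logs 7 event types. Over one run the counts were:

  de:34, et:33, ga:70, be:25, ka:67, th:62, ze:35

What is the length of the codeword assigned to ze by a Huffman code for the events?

Huffman merges, smallest pair first:
be(25) + et(33) → 58
de(34) + ze(35) → 69
58 + th(62) → 120
ka(67) + 69 → 136
ga(70) + 120 → 190
136 + 190 → 326
ze sits 3 levels below the root, so its codeword is 3 bits.

3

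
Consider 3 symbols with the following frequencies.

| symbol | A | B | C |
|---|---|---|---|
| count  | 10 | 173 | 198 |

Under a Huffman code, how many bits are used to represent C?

Build the tree from the bottom:
combine A(10), B(173) → 183
combine 183, C(198) → 381
C is merged only at the final step, so code length = 1.

1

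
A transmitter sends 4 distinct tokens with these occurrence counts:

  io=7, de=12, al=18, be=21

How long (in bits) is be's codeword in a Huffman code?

1

Huffman merges, smallest pair first:
io(7) + de(12) → 19
al(18) + 19 → 37
be(21) + 37 → 58
be sits one level below the root: a 1-bit codeword.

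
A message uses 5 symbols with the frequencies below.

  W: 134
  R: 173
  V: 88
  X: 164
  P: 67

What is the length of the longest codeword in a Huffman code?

3

Merge the two lowest-weight nodes at each step:
merge P(67) and V(88): 155
merge W(134) and 155: 289
merge X(164) and R(173): 337
merge 289 and 337: 626
The first pair merged (P, V) ends up deepest, at depth 3.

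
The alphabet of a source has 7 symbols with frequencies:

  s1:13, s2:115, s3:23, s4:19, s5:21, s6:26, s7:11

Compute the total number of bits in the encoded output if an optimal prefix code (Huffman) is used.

518

Build the Huffman tree bottom-up:
combine s7(11), s1(13) → 24
combine s4(19), s5(21) → 40
combine s3(23), 24 → 47
combine s6(26), 40 → 66
combine 47, 66 → 113
combine 113, s2(115) → 228
The encoded length is the sum of every internal node's weight: 24 + 40 + 47 + 66 + 113 + 228 = 518 bits.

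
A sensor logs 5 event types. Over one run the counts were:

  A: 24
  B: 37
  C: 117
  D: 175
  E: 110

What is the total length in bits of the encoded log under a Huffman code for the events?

Merge the two smallest weights repeatedly:
A(24) + B(37) → 61
61 + E(110) → 171
C(117) + 171 → 288
D(175) + 288 → 463
Total encoded bits = sum of merged weights = 61 + 171 + 288 + 463 = 983.

983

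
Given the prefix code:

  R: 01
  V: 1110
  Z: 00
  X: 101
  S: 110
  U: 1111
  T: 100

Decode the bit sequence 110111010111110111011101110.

Read left to right; each codeword is recognised as soon as it completes (prefix code):
  110→S | 1110→V | 101→X | 1111→U | 01→R | 110→S | 1110→V | 1110→V
Decoded message: SVXURSVV

SVXURSVV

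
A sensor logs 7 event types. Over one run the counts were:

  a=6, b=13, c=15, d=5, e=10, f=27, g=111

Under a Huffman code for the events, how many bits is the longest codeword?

5

Merge the two lowest-weight nodes at each step:
d(5) + a(6) → 11
e(10) + 11 → 21
b(13) + c(15) → 28
21 + f(27) → 48
28 + 48 → 76
76 + g(111) → 187
Maximum depth reached is 5.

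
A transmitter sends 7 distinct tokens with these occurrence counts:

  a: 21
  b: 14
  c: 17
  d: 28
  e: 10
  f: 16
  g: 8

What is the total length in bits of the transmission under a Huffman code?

Greedily combine the two least-frequent nodes:
g(8) + e(10) → 18
b(14) + f(16) → 30
c(17) + 18 → 35
a(21) + d(28) → 49
30 + 35 → 65
49 + 65 → 114
The encoded length is the sum of every internal node's weight: 18 + 30 + 35 + 49 + 65 + 114 = 311 bits.

311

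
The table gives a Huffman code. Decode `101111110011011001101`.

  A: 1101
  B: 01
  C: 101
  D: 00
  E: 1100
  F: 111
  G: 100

CFEAGA

Read left to right; each codeword is recognised as soon as it completes (prefix code):
  101→C | 111→F | 1100→E | 1101→A | 100→G | 1101→A
Decoded message: CFEAGA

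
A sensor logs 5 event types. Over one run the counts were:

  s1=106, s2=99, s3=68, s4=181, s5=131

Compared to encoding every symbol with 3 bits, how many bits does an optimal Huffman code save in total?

418

Fixed-length: 3 bits × 585 symbols = 1755 bits.
Huffman merges:
s3(68) + s2(99) → 167
s1(106) + s5(131) → 237
167 + s4(181) → 348
237 + 348 → 585
Huffman total = 167 + 237 + 348 + 585 = 1337 bits.
Saving = 1755 − 1337 = 418 bits.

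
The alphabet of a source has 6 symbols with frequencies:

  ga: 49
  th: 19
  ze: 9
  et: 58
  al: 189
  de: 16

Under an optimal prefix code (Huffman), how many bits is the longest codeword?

5

Merge the two lowest-weight nodes at each step:
combine ze(9), de(16) → 25
combine th(19), 25 → 44
combine 44, ga(49) → 93
combine et(58), 93 → 151
combine 151, al(189) → 340
Maximum depth reached is 5.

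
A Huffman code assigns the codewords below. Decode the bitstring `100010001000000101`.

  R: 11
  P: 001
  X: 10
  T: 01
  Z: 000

Read left to right; each codeword is recognised as soon as it completes (prefix code):
  10→X | 001→P | 000→Z | 10→X | 000→Z | 001→P | 01→T
Decoded message: XPZXZPT

XPZXZPT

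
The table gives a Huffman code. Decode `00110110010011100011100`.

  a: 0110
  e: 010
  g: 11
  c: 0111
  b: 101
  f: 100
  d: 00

dgaecdcd

Read left to right; each codeword is recognised as soon as it completes (prefix code):
  00→d | 11→g | 0110→a | 010→e | 0111→c | 00→d | 0111→c | 00→d
Decoded message: dgaecdcd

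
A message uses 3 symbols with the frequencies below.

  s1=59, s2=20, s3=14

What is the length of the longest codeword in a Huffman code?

2

Merge the two lowest-weight nodes at each step:
combine s3(14), s2(20) → 34
combine 34, s1(59) → 93
The rarest symbols sit at the bottom; the longest codeword is 2 bits.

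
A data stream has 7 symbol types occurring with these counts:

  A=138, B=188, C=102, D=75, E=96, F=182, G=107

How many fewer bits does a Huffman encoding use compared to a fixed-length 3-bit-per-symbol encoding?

199

Fixed-length: 3 bits × 888 symbols = 2664 bits.
Huffman merges:
D(75) + E(96) → 171
C(102) + G(107) → 209
A(138) + 171 → 309
F(182) + B(188) → 370
209 + 309 → 518
370 + 518 → 888
Huffman total = 171 + 209 + 309 + 370 + 518 + 888 = 2465 bits.
Saving = 2664 − 2465 = 199 bits.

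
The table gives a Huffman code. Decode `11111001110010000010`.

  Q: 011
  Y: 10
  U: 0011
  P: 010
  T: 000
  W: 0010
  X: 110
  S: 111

Read left to right; each codeword is recognised as soon as it completes (prefix code):
  111→S | 110→X | 011→Q | 10→Y | 010→P | 000→T | 010→P
Decoded message: SXQYPTP

SXQYPTP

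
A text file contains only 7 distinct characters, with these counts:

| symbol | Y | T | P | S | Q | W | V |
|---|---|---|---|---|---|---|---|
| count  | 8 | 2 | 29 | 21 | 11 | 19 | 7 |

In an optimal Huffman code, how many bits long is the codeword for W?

Repeatedly merge the two smallest:
T(2) + V(7) → 9
Y(8) + 9 → 17
Q(11) + 17 → 28
W(19) + S(21) → 40
28 + P(29) → 57
40 + 57 → 97
W sits 2 levels below the root, so its codeword is 2 bits.

2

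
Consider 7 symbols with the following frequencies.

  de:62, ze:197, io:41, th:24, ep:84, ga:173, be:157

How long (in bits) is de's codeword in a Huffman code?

4

Build the tree from the bottom:
combine th(24), io(41) → 65
combine de(62), 65 → 127
combine ep(84), 127 → 211
combine be(157), ga(173) → 330
combine ze(197), 211 → 408
combine 330, 408 → 738
The subtree containing de is merged 4 times, so code length = 4.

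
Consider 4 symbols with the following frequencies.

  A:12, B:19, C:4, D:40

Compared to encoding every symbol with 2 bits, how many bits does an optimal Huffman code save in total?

24

Fixed-length: 2 bits × 75 symbols = 150 bits.
Huffman merges:
combine C(4), A(12) → 16
combine 16, B(19) → 35
combine 35, D(40) → 75
Huffman total = 16 + 35 + 75 = 126 bits.
Saving = 150 − 126 = 24 bits.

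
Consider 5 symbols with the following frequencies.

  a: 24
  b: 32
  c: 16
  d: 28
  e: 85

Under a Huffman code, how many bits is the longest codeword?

3

Merge the two lowest-weight nodes at each step:
merge c(16) and a(24): 40
merge d(28) and b(32): 60
merge 40 and 60: 100
merge e(85) and 100: 185
The rarest symbols sit at the bottom; the longest codeword is 3 bits.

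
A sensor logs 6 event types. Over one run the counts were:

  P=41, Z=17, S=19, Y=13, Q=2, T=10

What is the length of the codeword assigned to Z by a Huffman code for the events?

Huffman merges, smallest pair first:
combine Q(2), T(10) → 12
combine 12, Y(13) → 25
combine Z(17), S(19) → 36
combine 25, 36 → 61
combine P(41), 61 → 102
Z sits 3 levels below the root, so its codeword is 3 bits.

3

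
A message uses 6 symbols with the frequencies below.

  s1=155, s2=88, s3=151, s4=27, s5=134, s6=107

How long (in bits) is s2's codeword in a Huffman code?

4

Build the tree from the bottom:
s4(27) + s2(88) → 115
s6(107) + 115 → 222
s5(134) + s3(151) → 285
s1(155) + 222 → 377
285 + 377 → 662
s2's leaf is at depth 4, giving a 4-bit codeword.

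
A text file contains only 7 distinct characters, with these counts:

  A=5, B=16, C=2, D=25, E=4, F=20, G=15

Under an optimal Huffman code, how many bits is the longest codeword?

Merge the two lowest-weight nodes at each step:
C(2) + E(4) → 6
A(5) + 6 → 11
11 + G(15) → 26
B(16) + F(20) → 36
D(25) + 26 → 51
36 + 51 → 87
The rarest symbols sit at the bottom; the longest codeword is 5 bits.

5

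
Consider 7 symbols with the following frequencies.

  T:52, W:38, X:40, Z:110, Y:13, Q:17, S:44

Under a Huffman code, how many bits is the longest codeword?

4

Merge the two lowest-weight nodes at each step:
Y(13) + Q(17) → 30
30 + W(38) → 68
X(40) + S(44) → 84
T(52) + 68 → 120
84 + Z(110) → 194
120 + 194 → 314
The rarest symbols sit at the bottom; the longest codeword is 4 bits.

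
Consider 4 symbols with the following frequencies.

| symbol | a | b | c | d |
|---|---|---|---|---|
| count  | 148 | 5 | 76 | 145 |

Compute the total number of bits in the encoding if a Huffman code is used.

Greedily combine the two least-frequent nodes:
merge b(5) and c(76): 81
merge 81 and d(145): 226
merge a(148) and 226: 374
The encoded length is the sum of every internal node's weight: 81 + 226 + 374 = 681 bits.

681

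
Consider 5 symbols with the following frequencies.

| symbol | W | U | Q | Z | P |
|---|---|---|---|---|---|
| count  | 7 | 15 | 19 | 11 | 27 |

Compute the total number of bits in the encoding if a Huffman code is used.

176

Greedily combine the two least-frequent nodes:
combine W(7), Z(11) → 18
combine U(15), 18 → 33
combine Q(19), P(27) → 46
combine 33, 46 → 79
The encoded length is the sum of every internal node's weight: 18 + 33 + 46 + 79 = 176 bits.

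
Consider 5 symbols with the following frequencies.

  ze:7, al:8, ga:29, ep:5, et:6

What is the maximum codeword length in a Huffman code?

Merge the two lowest-weight nodes at each step:
merge ep(5) and et(6): 11
merge ze(7) and al(8): 15
merge 11 and 15: 26
merge 26 and ga(29): 55
Maximum depth reached is 3.

3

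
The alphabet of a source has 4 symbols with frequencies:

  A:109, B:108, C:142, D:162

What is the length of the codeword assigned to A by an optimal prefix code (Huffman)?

2

Build the tree from the bottom:
combine B(108), A(109) → 217
combine C(142), D(162) → 304
combine 217, 304 → 521
A sits 2 levels below the root, so its codeword is 2 bits.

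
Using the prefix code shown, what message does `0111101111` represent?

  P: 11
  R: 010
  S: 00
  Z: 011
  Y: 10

Read left to right; each codeword is recognised as soon as it completes (prefix code):
  011→Z | 11→P | 011→Z | 11→P
Decoded message: ZPZP

ZPZP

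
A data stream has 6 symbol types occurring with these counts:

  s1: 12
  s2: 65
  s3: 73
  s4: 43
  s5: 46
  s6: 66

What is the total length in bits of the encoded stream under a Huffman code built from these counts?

Build the Huffman tree bottom-up:
combine s1(12), s4(43) → 55
combine s5(46), 55 → 101
combine s2(65), s6(66) → 131
combine s3(73), 101 → 174
combine 131, 174 → 305
Each symbol's bit-cost is frequency × depth; summing gives 766 bits (equivalently 55 + 101 + 131 + 174 + 305).

766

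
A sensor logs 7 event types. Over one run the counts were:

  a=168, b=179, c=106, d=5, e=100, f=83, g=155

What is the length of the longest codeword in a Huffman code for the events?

Merge the two lowest-weight nodes at each step:
d(5) + f(83) → 88
88 + e(100) → 188
c(106) + g(155) → 261
a(168) + b(179) → 347
188 + 261 → 449
347 + 449 → 796
The first pair merged (d, f) ends up deepest, at depth 4.

4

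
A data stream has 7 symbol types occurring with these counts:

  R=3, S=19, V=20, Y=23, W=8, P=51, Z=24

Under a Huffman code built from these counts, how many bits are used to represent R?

4

Build the tree from the bottom:
combine R(3), W(8) → 11
combine 11, S(19) → 30
combine V(20), Y(23) → 43
combine Z(24), 30 → 54
combine 43, P(51) → 94
combine 54, 94 → 148
The subtree containing R is merged 4 times, so code length = 4.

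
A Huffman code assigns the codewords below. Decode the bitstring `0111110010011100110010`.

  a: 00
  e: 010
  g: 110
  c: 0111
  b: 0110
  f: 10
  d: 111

Read left to right; each codeword is recognised as soon as it completes (prefix code):
  0111→c | 110→g | 010→e | 0111→c | 00→a | 110→g | 010→e
Decoded message: cgecage

cgecage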